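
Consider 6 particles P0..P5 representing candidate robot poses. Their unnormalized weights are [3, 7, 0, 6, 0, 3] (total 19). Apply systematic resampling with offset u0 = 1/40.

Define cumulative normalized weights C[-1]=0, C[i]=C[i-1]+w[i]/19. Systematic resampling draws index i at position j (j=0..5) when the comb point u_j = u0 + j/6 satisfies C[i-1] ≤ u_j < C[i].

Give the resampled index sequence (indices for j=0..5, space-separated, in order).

0 1 1 1 3 5

C = [3/19, 10/19, 10/19, 16/19, 16/19, 1]
j=0: u_0=1/40 ∈ [0, 3/19) → index 0
j=1: u_1=23/120 ∈ [3/19, 10/19) → index 1
j=2: u_2=43/120 ∈ [3/19, 10/19) → index 1
j=3: u_3=21/40 ∈ [3/19, 10/19) → index 1
j=4: u_4=83/120 ∈ [10/19, 16/19) → index 3
j=5: u_5=103/120 ∈ [16/19, 1) → index 5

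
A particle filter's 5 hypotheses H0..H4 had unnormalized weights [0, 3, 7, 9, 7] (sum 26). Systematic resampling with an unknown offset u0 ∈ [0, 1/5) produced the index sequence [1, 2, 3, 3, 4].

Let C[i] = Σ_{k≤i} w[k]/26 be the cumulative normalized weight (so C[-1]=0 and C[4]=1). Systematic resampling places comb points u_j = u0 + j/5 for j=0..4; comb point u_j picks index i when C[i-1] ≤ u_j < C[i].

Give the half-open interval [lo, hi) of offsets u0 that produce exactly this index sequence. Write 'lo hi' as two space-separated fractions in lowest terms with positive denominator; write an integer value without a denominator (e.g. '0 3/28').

C = [0, 3/26, 5/13, 19/26, 1]
j=0 picked index 1: u0 ∈ [0, 3/26)
j=1 picked index 2: u0 ∈ [-11/130, 12/65)
j=2 picked index 3: u0 ∈ [-1/65, 43/130)
j=3 picked index 3: u0 ∈ [-14/65, 17/130)
j=4 picked index 4: u0 ∈ [-9/130, 1/5)
intersection: [0, 3/26)

0 3/26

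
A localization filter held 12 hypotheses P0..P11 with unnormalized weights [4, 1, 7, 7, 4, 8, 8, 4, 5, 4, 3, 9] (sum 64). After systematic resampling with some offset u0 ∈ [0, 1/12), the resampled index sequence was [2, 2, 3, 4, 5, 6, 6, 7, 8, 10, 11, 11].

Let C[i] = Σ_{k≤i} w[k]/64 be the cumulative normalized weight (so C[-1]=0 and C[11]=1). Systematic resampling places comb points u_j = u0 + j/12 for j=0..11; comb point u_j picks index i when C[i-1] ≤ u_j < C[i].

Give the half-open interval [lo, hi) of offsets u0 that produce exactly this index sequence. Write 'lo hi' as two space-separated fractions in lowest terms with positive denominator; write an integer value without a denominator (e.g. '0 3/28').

C = [1/16, 5/64, 3/16, 19/64, 23/64, 31/64, 39/64, 43/64, 3/4, 13/16, 55/64, 1]
j=0 picked index 2: u0 ∈ [5/64, 3/16)
j=1 picked index 2: u0 ∈ [-1/192, 5/48)
j=2 picked index 3: u0 ∈ [1/48, 25/192)
j=3 picked index 4: u0 ∈ [3/64, 7/64)
j=4 picked index 5: u0 ∈ [5/192, 29/192)
j=5 picked index 6: u0 ∈ [13/192, 37/192)
j=6 picked index 6: u0 ∈ [-1/64, 7/64)
j=7 picked index 7: u0 ∈ [5/192, 17/192)
j=8 picked index 8: u0 ∈ [1/192, 1/12)
j=9 picked index 10: u0 ∈ [1/16, 7/64)
j=10 picked index 11: u0 ∈ [5/192, 1/6)
j=11 picked index 11: u0 ∈ [-11/192, 1/12)
intersection: [5/64, 1/12)

5/64 1/12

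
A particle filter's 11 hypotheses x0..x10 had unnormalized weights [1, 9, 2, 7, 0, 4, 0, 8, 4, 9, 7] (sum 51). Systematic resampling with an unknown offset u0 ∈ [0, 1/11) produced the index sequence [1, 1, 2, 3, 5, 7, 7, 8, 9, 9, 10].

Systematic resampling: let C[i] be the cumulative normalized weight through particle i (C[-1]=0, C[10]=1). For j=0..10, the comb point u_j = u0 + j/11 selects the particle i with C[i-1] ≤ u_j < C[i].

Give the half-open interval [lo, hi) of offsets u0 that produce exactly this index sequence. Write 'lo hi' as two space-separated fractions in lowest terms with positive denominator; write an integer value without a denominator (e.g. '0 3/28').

C = [1/51, 10/51, 4/17, 19/51, 19/51, 23/51, 23/51, 31/51, 35/51, 44/51, 1]
j=0 picked index 1: u0 ∈ [1/51, 10/51)
j=1 picked index 1: u0 ∈ [-40/561, 59/561)
j=2 picked index 2: u0 ∈ [8/561, 10/187)
j=3 picked index 3: u0 ∈ [-7/187, 56/561)
j=4 picked index 5: u0 ∈ [5/561, 49/561)
j=5 picked index 7: u0 ∈ [-2/561, 86/561)
j=6 picked index 7: u0 ∈ [-53/561, 35/561)
j=7 picked index 8: u0 ∈ [-16/561, 28/561)
j=8 picked index 9: u0 ∈ [-23/561, 76/561)
j=9 picked index 9: u0 ∈ [-74/561, 25/561)
j=10 picked index 10: u0 ∈ [-26/561, 1/11)
intersection: [1/51, 25/561)

1/51 25/561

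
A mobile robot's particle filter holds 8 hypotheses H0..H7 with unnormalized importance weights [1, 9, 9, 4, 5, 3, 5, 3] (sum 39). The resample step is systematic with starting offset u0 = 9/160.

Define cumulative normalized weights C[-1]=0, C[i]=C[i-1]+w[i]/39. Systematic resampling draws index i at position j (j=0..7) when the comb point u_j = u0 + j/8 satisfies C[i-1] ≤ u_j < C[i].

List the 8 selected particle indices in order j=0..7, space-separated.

1 1 2 2 3 4 6 7

C = [1/39, 10/39, 19/39, 23/39, 28/39, 31/39, 12/13, 1]
j=0: u_0=9/160 ∈ [1/39, 10/39) → index 1
j=1: u_1=29/160 ∈ [1/39, 10/39) → index 1
j=2: u_2=49/160 ∈ [10/39, 19/39) → index 2
j=3: u_3=69/160 ∈ [10/39, 19/39) → index 2
j=4: u_4=89/160 ∈ [19/39, 23/39) → index 3
j=5: u_5=109/160 ∈ [23/39, 28/39) → index 4
j=6: u_6=129/160 ∈ [31/39, 12/13) → index 6
j=7: u_7=149/160 ∈ [12/13, 1) → index 7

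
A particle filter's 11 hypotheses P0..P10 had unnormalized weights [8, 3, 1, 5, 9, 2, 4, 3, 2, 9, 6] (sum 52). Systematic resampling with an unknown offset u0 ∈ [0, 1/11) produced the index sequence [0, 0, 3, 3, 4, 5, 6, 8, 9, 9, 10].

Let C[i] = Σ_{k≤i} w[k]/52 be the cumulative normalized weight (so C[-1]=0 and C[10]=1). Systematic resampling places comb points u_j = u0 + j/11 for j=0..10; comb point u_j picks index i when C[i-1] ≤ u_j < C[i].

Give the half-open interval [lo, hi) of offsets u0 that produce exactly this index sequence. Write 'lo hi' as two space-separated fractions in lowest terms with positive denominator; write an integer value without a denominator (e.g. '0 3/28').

7/143 31/572

C = [2/13, 11/52, 3/13, 17/52, 1/2, 7/13, 8/13, 35/52, 37/52, 23/26, 1]
j=0 picked index 0: u0 ∈ [0, 2/13)
j=1 picked index 0: u0 ∈ [-1/11, 9/143)
j=2 picked index 3: u0 ∈ [7/143, 83/572)
j=3 picked index 3: u0 ∈ [-6/143, 31/572)
j=4 picked index 4: u0 ∈ [-21/572, 3/22)
j=5 picked index 5: u0 ∈ [1/22, 12/143)
j=6 picked index 6: u0 ∈ [-1/143, 10/143)
j=7 picked index 8: u0 ∈ [21/572, 43/572)
j=8 picked index 9: u0 ∈ [-9/572, 45/286)
j=9 picked index 9: u0 ∈ [-61/572, 19/286)
j=10 picked index 10: u0 ∈ [-7/286, 1/11)
intersection: [7/143, 31/572)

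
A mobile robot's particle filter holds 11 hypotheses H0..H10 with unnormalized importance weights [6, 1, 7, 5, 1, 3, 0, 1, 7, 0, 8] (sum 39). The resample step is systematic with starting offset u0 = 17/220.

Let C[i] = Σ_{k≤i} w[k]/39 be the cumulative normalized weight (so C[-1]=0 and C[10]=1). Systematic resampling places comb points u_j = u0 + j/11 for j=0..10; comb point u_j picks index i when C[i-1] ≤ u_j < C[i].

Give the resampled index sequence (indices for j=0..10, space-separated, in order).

C = [2/13, 7/39, 14/39, 19/39, 20/39, 23/39, 23/39, 8/13, 31/39, 31/39, 1]
j=0: u_0=17/220 ∈ [0, 2/13) → index 0
j=1: u_1=37/220 ∈ [2/13, 7/39) → index 1
j=2: u_2=57/220 ∈ [7/39, 14/39) → index 2
j=3: u_3=7/20 ∈ [7/39, 14/39) → index 2
j=4: u_4=97/220 ∈ [14/39, 19/39) → index 3
j=5: u_5=117/220 ∈ [20/39, 23/39) → index 5
j=6: u_6=137/220 ∈ [8/13, 31/39) → index 8
j=7: u_7=157/220 ∈ [8/13, 31/39) → index 8
j=8: u_8=177/220 ∈ [31/39, 1) → index 10
j=9: u_9=197/220 ∈ [31/39, 1) → index 10
j=10: u_10=217/220 ∈ [31/39, 1) → index 10

0 1 2 2 3 5 8 8 10 10 10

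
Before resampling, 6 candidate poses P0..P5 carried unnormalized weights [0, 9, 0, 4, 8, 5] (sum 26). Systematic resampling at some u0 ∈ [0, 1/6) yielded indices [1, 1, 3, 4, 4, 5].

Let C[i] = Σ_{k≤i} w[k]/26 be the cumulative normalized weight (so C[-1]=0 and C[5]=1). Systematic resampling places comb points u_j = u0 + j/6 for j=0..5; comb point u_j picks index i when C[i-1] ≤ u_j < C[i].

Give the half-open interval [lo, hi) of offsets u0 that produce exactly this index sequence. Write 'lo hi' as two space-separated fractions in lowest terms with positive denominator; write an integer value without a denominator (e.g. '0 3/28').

1/78 11/78

C = [0, 9/26, 9/26, 1/2, 21/26, 1]
j=0 picked index 1: u0 ∈ [0, 9/26)
j=1 picked index 1: u0 ∈ [-1/6, 7/39)
j=2 picked index 3: u0 ∈ [1/78, 1/6)
j=3 picked index 4: u0 ∈ [0, 4/13)
j=4 picked index 4: u0 ∈ [-1/6, 11/78)
j=5 picked index 5: u0 ∈ [-1/39, 1/6)
intersection: [1/78, 11/78)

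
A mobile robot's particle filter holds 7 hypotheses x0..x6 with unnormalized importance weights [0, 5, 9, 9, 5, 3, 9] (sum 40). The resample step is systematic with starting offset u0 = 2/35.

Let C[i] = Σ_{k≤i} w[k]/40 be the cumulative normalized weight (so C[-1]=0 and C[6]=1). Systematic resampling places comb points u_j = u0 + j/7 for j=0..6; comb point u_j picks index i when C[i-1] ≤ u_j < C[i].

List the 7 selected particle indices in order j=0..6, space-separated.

1 2 2 3 4 5 6

C = [0, 1/8, 7/20, 23/40, 7/10, 31/40, 1]
j=0: u_0=2/35 ∈ [0, 1/8) → index 1
j=1: u_1=1/5 ∈ [1/8, 7/20) → index 2
j=2: u_2=12/35 ∈ [1/8, 7/20) → index 2
j=3: u_3=17/35 ∈ [7/20, 23/40) → index 3
j=4: u_4=22/35 ∈ [23/40, 7/10) → index 4
j=5: u_5=27/35 ∈ [7/10, 31/40) → index 5
j=6: u_6=32/35 ∈ [31/40, 1) → index 6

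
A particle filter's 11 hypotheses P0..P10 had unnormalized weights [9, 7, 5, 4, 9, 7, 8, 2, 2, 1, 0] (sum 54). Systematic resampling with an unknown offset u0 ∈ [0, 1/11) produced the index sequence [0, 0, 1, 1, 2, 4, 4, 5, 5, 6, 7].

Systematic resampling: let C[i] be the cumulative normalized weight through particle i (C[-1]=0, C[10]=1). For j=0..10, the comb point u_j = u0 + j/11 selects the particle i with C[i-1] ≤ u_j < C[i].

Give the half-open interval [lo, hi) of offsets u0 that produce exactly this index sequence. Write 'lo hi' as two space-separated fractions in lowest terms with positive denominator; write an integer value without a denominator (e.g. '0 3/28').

5/594 7/297

C = [1/6, 8/27, 7/18, 25/54, 17/27, 41/54, 49/54, 17/18, 53/54, 1, 1]
j=0 picked index 0: u0 ∈ [0, 1/6)
j=1 picked index 0: u0 ∈ [-1/11, 5/66)
j=2 picked index 1: u0 ∈ [-1/66, 34/297)
j=3 picked index 1: u0 ∈ [-7/66, 7/297)
j=4 picked index 2: u0 ∈ [-20/297, 5/198)
j=5 picked index 4: u0 ∈ [5/594, 52/297)
j=6 picked index 4: u0 ∈ [-49/594, 25/297)
j=7 picked index 5: u0 ∈ [-2/297, 73/594)
j=8 picked index 5: u0 ∈ [-29/297, 19/594)
j=9 picked index 6: u0 ∈ [-35/594, 53/594)
j=10 picked index 7: u0 ∈ [-1/594, 7/198)
intersection: [5/594, 7/297)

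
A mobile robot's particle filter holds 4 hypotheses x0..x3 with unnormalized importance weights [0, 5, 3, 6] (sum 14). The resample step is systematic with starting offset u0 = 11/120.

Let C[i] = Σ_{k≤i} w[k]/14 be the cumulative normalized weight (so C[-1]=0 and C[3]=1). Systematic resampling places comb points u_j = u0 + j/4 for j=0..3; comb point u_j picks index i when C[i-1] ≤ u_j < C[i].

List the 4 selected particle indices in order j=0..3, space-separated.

1 1 3 3

C = [0, 5/14, 4/7, 1]
j=0: u_0=11/120 ∈ [0, 5/14) → index 1
j=1: u_1=41/120 ∈ [0, 5/14) → index 1
j=2: u_2=71/120 ∈ [4/7, 1) → index 3
j=3: u_3=101/120 ∈ [4/7, 1) → index 3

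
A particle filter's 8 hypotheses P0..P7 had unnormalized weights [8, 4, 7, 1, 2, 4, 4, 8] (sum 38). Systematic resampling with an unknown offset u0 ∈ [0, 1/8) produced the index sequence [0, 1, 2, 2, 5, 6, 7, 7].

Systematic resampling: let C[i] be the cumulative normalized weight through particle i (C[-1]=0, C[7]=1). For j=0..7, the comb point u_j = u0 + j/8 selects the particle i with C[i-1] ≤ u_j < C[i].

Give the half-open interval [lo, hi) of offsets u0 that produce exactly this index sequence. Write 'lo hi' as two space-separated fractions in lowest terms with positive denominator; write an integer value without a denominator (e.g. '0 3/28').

C = [4/19, 6/19, 1/2, 10/19, 11/19, 13/19, 15/19, 1]
j=0 picked index 0: u0 ∈ [0, 4/19)
j=1 picked index 1: u0 ∈ [13/152, 29/152)
j=2 picked index 2: u0 ∈ [5/76, 1/4)
j=3 picked index 2: u0 ∈ [-9/152, 1/8)
j=4 picked index 5: u0 ∈ [3/38, 7/38)
j=5 picked index 6: u0 ∈ [9/152, 25/152)
j=6 picked index 7: u0 ∈ [3/76, 1/4)
j=7 picked index 7: u0 ∈ [-13/152, 1/8)
intersection: [13/152, 1/8)

13/152 1/8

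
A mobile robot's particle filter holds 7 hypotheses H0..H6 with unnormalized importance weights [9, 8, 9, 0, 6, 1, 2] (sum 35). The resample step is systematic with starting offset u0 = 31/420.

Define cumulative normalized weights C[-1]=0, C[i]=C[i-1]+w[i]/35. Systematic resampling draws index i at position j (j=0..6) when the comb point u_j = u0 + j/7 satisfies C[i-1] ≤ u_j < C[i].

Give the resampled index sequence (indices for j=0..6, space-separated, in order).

0 0 1 2 2 4 5

C = [9/35, 17/35, 26/35, 26/35, 32/35, 33/35, 1]
j=0: u_0=31/420 ∈ [0, 9/35) → index 0
j=1: u_1=13/60 ∈ [0, 9/35) → index 0
j=2: u_2=151/420 ∈ [9/35, 17/35) → index 1
j=3: u_3=211/420 ∈ [17/35, 26/35) → index 2
j=4: u_4=271/420 ∈ [17/35, 26/35) → index 2
j=5: u_5=331/420 ∈ [26/35, 32/35) → index 4
j=6: u_6=391/420 ∈ [32/35, 33/35) → index 5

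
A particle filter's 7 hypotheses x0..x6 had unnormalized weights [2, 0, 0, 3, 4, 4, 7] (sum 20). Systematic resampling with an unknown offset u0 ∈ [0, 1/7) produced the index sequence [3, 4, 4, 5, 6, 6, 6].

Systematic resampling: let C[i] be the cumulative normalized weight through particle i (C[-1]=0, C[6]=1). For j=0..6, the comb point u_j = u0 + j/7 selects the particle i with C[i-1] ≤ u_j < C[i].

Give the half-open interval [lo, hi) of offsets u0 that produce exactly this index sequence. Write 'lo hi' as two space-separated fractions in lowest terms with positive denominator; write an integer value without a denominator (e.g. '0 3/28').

3/28 1/7

C = [1/10, 1/10, 1/10, 1/4, 9/20, 13/20, 1]
j=0 picked index 3: u0 ∈ [1/10, 1/4)
j=1 picked index 4: u0 ∈ [3/28, 43/140)
j=2 picked index 4: u0 ∈ [-1/28, 23/140)
j=3 picked index 5: u0 ∈ [3/140, 31/140)
j=4 picked index 6: u0 ∈ [11/140, 3/7)
j=5 picked index 6: u0 ∈ [-9/140, 2/7)
j=6 picked index 6: u0 ∈ [-29/140, 1/7)
intersection: [3/28, 1/7)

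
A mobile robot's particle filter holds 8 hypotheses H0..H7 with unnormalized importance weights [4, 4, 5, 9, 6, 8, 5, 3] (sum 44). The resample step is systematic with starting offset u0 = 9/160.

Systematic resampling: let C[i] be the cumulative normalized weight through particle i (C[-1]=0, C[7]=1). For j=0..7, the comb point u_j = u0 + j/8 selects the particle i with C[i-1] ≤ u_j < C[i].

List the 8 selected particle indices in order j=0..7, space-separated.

C = [1/11, 2/11, 13/44, 1/2, 7/11, 9/11, 41/44, 1]
j=0: u_0=9/160 ∈ [0, 1/11) → index 0
j=1: u_1=29/160 ∈ [1/11, 2/11) → index 1
j=2: u_2=49/160 ∈ [13/44, 1/2) → index 3
j=3: u_3=69/160 ∈ [13/44, 1/2) → index 3
j=4: u_4=89/160 ∈ [1/2, 7/11) → index 4
j=5: u_5=109/160 ∈ [7/11, 9/11) → index 5
j=6: u_6=129/160 ∈ [7/11, 9/11) → index 5
j=7: u_7=149/160 ∈ [9/11, 41/44) → index 6

0 1 3 3 4 5 5 6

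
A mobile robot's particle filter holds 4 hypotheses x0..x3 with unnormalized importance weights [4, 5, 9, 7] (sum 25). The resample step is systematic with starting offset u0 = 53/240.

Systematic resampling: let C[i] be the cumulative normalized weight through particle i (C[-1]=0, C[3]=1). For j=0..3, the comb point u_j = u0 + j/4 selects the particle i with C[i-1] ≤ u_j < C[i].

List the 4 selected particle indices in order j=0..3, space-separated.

C = [4/25, 9/25, 18/25, 1]
j=0: u_0=53/240 ∈ [4/25, 9/25) → index 1
j=1: u_1=113/240 ∈ [9/25, 18/25) → index 2
j=2: u_2=173/240 ∈ [18/25, 1) → index 3
j=3: u_3=233/240 ∈ [18/25, 1) → index 3

1 2 3 3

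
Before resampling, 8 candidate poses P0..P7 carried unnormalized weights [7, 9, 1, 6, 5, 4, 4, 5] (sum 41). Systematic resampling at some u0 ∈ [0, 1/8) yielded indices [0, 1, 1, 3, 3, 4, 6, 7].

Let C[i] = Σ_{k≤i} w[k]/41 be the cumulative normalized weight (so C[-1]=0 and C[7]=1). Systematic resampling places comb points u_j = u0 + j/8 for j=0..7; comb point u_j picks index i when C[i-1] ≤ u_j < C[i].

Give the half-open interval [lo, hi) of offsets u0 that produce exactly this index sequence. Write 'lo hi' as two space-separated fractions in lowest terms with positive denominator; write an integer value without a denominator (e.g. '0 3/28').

15/328 19/328

C = [7/41, 16/41, 17/41, 23/41, 28/41, 32/41, 36/41, 1]
j=0 picked index 0: u0 ∈ [0, 7/41)
j=1 picked index 1: u0 ∈ [15/328, 87/328)
j=2 picked index 1: u0 ∈ [-13/164, 23/164)
j=3 picked index 3: u0 ∈ [13/328, 61/328)
j=4 picked index 3: u0 ∈ [-7/82, 5/82)
j=5 picked index 4: u0 ∈ [-21/328, 19/328)
j=6 picked index 6: u0 ∈ [5/164, 21/164)
j=7 picked index 7: u0 ∈ [1/328, 1/8)
intersection: [15/328, 19/328)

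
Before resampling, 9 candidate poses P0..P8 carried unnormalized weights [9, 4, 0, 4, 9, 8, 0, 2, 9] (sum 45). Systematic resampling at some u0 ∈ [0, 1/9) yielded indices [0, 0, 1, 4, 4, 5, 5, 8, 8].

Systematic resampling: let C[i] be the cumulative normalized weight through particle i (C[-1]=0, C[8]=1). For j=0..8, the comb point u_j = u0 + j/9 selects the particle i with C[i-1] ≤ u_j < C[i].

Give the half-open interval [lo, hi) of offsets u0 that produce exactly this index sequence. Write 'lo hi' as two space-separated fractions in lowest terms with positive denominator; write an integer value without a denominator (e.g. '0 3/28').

2/45 1/15

C = [1/5, 13/45, 13/45, 17/45, 26/45, 34/45, 34/45, 4/5, 1]
j=0 picked index 0: u0 ∈ [0, 1/5)
j=1 picked index 0: u0 ∈ [-1/9, 4/45)
j=2 picked index 1: u0 ∈ [-1/45, 1/15)
j=3 picked index 4: u0 ∈ [2/45, 11/45)
j=4 picked index 4: u0 ∈ [-1/15, 2/15)
j=5 picked index 5: u0 ∈ [1/45, 1/5)
j=6 picked index 5: u0 ∈ [-4/45, 4/45)
j=7 picked index 8: u0 ∈ [1/45, 2/9)
j=8 picked index 8: u0 ∈ [-4/45, 1/9)
intersection: [2/45, 1/15)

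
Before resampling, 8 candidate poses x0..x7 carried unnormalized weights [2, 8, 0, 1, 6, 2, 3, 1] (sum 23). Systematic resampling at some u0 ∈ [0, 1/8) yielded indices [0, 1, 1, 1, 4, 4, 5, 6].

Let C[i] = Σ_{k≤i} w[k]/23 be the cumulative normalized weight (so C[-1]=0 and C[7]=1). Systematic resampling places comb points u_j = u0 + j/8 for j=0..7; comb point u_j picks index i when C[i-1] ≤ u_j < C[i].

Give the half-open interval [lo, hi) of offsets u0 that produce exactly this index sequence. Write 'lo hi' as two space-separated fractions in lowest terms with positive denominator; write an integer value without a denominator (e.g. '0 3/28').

0 11/184

C = [2/23, 10/23, 10/23, 11/23, 17/23, 19/23, 22/23, 1]
j=0 picked index 0: u0 ∈ [0, 2/23)
j=1 picked index 1: u0 ∈ [-7/184, 57/184)
j=2 picked index 1: u0 ∈ [-15/92, 17/92)
j=3 picked index 1: u0 ∈ [-53/184, 11/184)
j=4 picked index 4: u0 ∈ [-1/46, 11/46)
j=5 picked index 4: u0 ∈ [-27/184, 21/184)
j=6 picked index 5: u0 ∈ [-1/92, 7/92)
j=7 picked index 6: u0 ∈ [-9/184, 15/184)
intersection: [0, 11/184)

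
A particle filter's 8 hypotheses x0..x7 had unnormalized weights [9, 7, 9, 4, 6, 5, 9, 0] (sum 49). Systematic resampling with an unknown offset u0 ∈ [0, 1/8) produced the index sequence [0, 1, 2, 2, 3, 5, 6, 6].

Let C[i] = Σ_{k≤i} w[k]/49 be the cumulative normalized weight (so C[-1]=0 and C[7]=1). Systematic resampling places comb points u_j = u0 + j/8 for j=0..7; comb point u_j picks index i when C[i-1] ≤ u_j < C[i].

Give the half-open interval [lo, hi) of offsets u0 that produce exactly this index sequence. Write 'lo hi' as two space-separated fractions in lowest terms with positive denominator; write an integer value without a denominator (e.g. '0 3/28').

C = [9/49, 16/49, 25/49, 29/49, 5/7, 40/49, 1, 1]
j=0 picked index 0: u0 ∈ [0, 9/49)
j=1 picked index 1: u0 ∈ [23/392, 79/392)
j=2 picked index 2: u0 ∈ [15/196, 51/196)
j=3 picked index 2: u0 ∈ [-19/392, 53/392)
j=4 picked index 3: u0 ∈ [1/98, 9/98)
j=5 picked index 5: u0 ∈ [5/56, 75/392)
j=6 picked index 6: u0 ∈ [13/196, 1/4)
j=7 picked index 6: u0 ∈ [-23/392, 1/8)
intersection: [5/56, 9/98)

5/56 9/98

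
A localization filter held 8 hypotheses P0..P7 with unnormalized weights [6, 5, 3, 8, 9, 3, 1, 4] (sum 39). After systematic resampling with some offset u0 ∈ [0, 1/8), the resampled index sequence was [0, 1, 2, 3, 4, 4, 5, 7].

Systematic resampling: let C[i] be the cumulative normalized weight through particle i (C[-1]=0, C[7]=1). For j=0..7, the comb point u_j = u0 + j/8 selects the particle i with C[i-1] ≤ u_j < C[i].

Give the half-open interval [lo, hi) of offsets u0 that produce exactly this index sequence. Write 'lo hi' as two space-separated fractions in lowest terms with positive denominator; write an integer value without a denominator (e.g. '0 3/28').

C = [2/13, 11/39, 14/39, 22/39, 31/39, 34/39, 35/39, 1]
j=0 picked index 0: u0 ∈ [0, 2/13)
j=1 picked index 1: u0 ∈ [3/104, 49/312)
j=2 picked index 2: u0 ∈ [5/156, 17/156)
j=3 picked index 3: u0 ∈ [-5/312, 59/312)
j=4 picked index 4: u0 ∈ [5/78, 23/78)
j=5 picked index 4: u0 ∈ [-19/312, 53/312)
j=6 picked index 5: u0 ∈ [7/156, 19/156)
j=7 picked index 7: u0 ∈ [7/312, 1/8)
intersection: [5/78, 17/156)

5/78 17/156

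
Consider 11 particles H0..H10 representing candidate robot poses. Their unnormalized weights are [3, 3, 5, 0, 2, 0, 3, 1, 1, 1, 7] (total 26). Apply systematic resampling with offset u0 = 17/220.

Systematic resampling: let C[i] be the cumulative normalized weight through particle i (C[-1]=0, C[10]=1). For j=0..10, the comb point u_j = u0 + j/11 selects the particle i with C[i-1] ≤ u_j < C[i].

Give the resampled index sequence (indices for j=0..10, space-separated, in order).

C = [3/26, 3/13, 11/26, 11/26, 1/2, 1/2, 8/13, 17/26, 9/13, 19/26, 1]
j=0: u_0=17/220 ∈ [0, 3/26) → index 0
j=1: u_1=37/220 ∈ [3/26, 3/13) → index 1
j=2: u_2=57/220 ∈ [3/13, 11/26) → index 2
j=3: u_3=7/20 ∈ [3/13, 11/26) → index 2
j=4: u_4=97/220 ∈ [11/26, 1/2) → index 4
j=5: u_5=117/220 ∈ [1/2, 8/13) → index 6
j=6: u_6=137/220 ∈ [8/13, 17/26) → index 7
j=7: u_7=157/220 ∈ [9/13, 19/26) → index 9
j=8: u_8=177/220 ∈ [19/26, 1) → index 10
j=9: u_9=197/220 ∈ [19/26, 1) → index 10
j=10: u_10=217/220 ∈ [19/26, 1) → index 10

0 1 2 2 4 6 7 9 10 10 10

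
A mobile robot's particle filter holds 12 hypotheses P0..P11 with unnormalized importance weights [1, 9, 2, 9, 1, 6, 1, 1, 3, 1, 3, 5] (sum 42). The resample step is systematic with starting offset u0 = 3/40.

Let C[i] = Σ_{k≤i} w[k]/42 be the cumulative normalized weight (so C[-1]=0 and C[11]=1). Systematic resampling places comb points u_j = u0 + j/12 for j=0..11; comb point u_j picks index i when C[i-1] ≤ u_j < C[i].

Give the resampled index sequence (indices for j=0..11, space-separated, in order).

1 1 2 3 3 3 5 5 8 10 11 11

C = [1/42, 5/21, 2/7, 1/2, 11/21, 2/3, 29/42, 5/7, 11/14, 17/21, 37/42, 1]
j=0: u_0=3/40 ∈ [1/42, 5/21) → index 1
j=1: u_1=19/120 ∈ [1/42, 5/21) → index 1
j=2: u_2=29/120 ∈ [5/21, 2/7) → index 2
j=3: u_3=13/40 ∈ [2/7, 1/2) → index 3
j=4: u_4=49/120 ∈ [2/7, 1/2) → index 3
j=5: u_5=59/120 ∈ [2/7, 1/2) → index 3
j=6: u_6=23/40 ∈ [11/21, 2/3) → index 5
j=7: u_7=79/120 ∈ [11/21, 2/3) → index 5
j=8: u_8=89/120 ∈ [5/7, 11/14) → index 8
j=9: u_9=33/40 ∈ [17/21, 37/42) → index 10
j=10: u_10=109/120 ∈ [37/42, 1) → index 11
j=11: u_11=119/120 ∈ [37/42, 1) → index 11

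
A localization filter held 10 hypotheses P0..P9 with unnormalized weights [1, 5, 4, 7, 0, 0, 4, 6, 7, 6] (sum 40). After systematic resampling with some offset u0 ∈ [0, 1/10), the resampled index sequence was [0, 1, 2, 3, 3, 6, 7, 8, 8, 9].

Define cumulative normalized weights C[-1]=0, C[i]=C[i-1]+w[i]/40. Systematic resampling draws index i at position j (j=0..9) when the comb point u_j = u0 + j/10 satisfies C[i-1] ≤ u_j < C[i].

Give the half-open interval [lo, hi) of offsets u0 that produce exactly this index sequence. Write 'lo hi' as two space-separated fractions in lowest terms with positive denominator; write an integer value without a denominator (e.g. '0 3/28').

0 1/40

C = [1/40, 3/20, 1/4, 17/40, 17/40, 17/40, 21/40, 27/40, 17/20, 1]
j=0 picked index 0: u0 ∈ [0, 1/40)
j=1 picked index 1: u0 ∈ [-3/40, 1/20)
j=2 picked index 2: u0 ∈ [-1/20, 1/20)
j=3 picked index 3: u0 ∈ [-1/20, 1/8)
j=4 picked index 3: u0 ∈ [-3/20, 1/40)
j=5 picked index 6: u0 ∈ [-3/40, 1/40)
j=6 picked index 7: u0 ∈ [-3/40, 3/40)
j=7 picked index 8: u0 ∈ [-1/40, 3/20)
j=8 picked index 8: u0 ∈ [-1/8, 1/20)
j=9 picked index 9: u0 ∈ [-1/20, 1/10)
intersection: [0, 1/40)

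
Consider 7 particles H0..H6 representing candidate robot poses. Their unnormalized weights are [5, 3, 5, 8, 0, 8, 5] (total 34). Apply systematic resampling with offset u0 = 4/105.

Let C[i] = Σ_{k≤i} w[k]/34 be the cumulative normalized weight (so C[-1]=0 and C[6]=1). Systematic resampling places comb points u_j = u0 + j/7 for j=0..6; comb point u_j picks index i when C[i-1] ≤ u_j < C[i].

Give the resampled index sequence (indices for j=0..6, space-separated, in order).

0 1 2 3 3 5 6

C = [5/34, 4/17, 13/34, 21/34, 21/34, 29/34, 1]
j=0: u_0=4/105 ∈ [0, 5/34) → index 0
j=1: u_1=19/105 ∈ [5/34, 4/17) → index 1
j=2: u_2=34/105 ∈ [4/17, 13/34) → index 2
j=3: u_3=7/15 ∈ [13/34, 21/34) → index 3
j=4: u_4=64/105 ∈ [13/34, 21/34) → index 3
j=5: u_5=79/105 ∈ [21/34, 29/34) → index 5
j=6: u_6=94/105 ∈ [29/34, 1) → index 6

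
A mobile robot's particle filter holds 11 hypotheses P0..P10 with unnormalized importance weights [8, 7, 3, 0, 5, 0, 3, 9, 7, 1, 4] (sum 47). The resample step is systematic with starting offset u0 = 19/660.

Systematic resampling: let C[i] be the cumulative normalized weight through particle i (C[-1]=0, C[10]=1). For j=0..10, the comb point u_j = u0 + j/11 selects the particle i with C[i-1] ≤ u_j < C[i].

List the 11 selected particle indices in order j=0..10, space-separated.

C = [8/47, 15/47, 18/47, 18/47, 23/47, 23/47, 26/47, 35/47, 42/47, 43/47, 1]
j=0: u_0=19/660 ∈ [0, 8/47) → index 0
j=1: u_1=79/660 ∈ [0, 8/47) → index 0
j=2: u_2=139/660 ∈ [8/47, 15/47) → index 1
j=3: u_3=199/660 ∈ [8/47, 15/47) → index 1
j=4: u_4=259/660 ∈ [18/47, 23/47) → index 4
j=5: u_5=29/60 ∈ [18/47, 23/47) → index 4
j=6: u_6=379/660 ∈ [26/47, 35/47) → index 7
j=7: u_7=439/660 ∈ [26/47, 35/47) → index 7
j=8: u_8=499/660 ∈ [35/47, 42/47) → index 8
j=9: u_9=559/660 ∈ [35/47, 42/47) → index 8
j=10: u_10=619/660 ∈ [43/47, 1) → index 10

0 0 1 1 4 4 7 7 8 8 10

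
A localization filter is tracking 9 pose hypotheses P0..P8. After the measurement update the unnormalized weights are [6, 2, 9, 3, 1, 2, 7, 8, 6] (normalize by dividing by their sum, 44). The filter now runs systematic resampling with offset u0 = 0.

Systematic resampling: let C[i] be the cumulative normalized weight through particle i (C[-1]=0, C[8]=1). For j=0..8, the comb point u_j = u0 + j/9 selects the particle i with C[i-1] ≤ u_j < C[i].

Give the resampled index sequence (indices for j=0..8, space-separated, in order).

0 0 2 2 3 6 6 7 8

C = [3/22, 2/11, 17/44, 5/11, 21/44, 23/44, 15/22, 19/22, 1]
j=0: u_0=0 ∈ [0, 3/22) → index 0
j=1: u_1=1/9 ∈ [0, 3/22) → index 0
j=2: u_2=2/9 ∈ [2/11, 17/44) → index 2
j=3: u_3=1/3 ∈ [2/11, 17/44) → index 2
j=4: u_4=4/9 ∈ [17/44, 5/11) → index 3
j=5: u_5=5/9 ∈ [23/44, 15/22) → index 6
j=6: u_6=2/3 ∈ [23/44, 15/22) → index 6
j=7: u_7=7/9 ∈ [15/22, 19/22) → index 7
j=8: u_8=8/9 ∈ [19/22, 1) → index 8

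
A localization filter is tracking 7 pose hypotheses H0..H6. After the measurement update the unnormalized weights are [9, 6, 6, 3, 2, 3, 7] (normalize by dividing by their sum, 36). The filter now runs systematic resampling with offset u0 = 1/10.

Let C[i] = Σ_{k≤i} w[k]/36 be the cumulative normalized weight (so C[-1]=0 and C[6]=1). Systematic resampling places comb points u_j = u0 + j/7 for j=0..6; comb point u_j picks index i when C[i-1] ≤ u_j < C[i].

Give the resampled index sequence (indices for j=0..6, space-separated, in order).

C = [1/4, 5/12, 7/12, 2/3, 13/18, 29/36, 1]
j=0: u_0=1/10 ∈ [0, 1/4) → index 0
j=1: u_1=17/70 ∈ [0, 1/4) → index 0
j=2: u_2=27/70 ∈ [1/4, 5/12) → index 1
j=3: u_3=37/70 ∈ [5/12, 7/12) → index 2
j=4: u_4=47/70 ∈ [2/3, 13/18) → index 4
j=5: u_5=57/70 ∈ [29/36, 1) → index 6
j=6: u_6=67/70 ∈ [29/36, 1) → index 6

0 0 1 2 4 6 6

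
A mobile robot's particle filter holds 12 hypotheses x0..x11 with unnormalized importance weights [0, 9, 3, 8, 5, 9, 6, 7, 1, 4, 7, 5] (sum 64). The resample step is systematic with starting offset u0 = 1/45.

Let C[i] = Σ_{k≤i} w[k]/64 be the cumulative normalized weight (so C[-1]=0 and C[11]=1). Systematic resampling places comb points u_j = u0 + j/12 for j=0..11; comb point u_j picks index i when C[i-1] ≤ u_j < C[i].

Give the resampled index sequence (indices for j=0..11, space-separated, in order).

C = [0, 9/64, 3/16, 5/16, 25/64, 17/32, 5/8, 47/64, 3/4, 13/16, 59/64, 1]
j=0: u_0=1/45 ∈ [0, 9/64) → index 1
j=1: u_1=19/180 ∈ [0, 9/64) → index 1
j=2: u_2=17/90 ∈ [3/16, 5/16) → index 3
j=3: u_3=49/180 ∈ [3/16, 5/16) → index 3
j=4: u_4=16/45 ∈ [5/16, 25/64) → index 4
j=5: u_5=79/180 ∈ [25/64, 17/32) → index 5
j=6: u_6=47/90 ∈ [25/64, 17/32) → index 5
j=7: u_7=109/180 ∈ [17/32, 5/8) → index 6
j=8: u_8=31/45 ∈ [5/8, 47/64) → index 7
j=9: u_9=139/180 ∈ [3/4, 13/16) → index 9
j=10: u_10=77/90 ∈ [13/16, 59/64) → index 10
j=11: u_11=169/180 ∈ [59/64, 1) → index 11

1 1 3 3 4 5 5 6 7 9 10 11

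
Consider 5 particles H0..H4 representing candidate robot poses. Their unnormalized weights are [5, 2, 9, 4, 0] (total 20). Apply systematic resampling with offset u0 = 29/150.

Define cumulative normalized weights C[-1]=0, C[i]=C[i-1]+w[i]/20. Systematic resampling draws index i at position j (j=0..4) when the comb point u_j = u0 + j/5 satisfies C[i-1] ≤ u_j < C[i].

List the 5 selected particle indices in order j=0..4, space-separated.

0 2 2 2 3

C = [1/4, 7/20, 4/5, 1, 1]
j=0: u_0=29/150 ∈ [0, 1/4) → index 0
j=1: u_1=59/150 ∈ [7/20, 4/5) → index 2
j=2: u_2=89/150 ∈ [7/20, 4/5) → index 2
j=3: u_3=119/150 ∈ [7/20, 4/5) → index 2
j=4: u_4=149/150 ∈ [4/5, 1) → index 3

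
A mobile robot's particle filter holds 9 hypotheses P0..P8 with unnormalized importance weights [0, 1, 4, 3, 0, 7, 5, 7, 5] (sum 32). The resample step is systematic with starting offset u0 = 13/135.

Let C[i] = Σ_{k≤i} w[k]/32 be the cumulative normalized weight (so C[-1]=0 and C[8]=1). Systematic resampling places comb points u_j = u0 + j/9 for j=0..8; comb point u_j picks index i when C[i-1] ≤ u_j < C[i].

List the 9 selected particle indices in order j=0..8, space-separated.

C = [0, 1/32, 5/32, 1/4, 1/4, 15/32, 5/8, 27/32, 1]
j=0: u_0=13/135 ∈ [1/32, 5/32) → index 2
j=1: u_1=28/135 ∈ [5/32, 1/4) → index 3
j=2: u_2=43/135 ∈ [1/4, 15/32) → index 5
j=3: u_3=58/135 ∈ [1/4, 15/32) → index 5
j=4: u_4=73/135 ∈ [15/32, 5/8) → index 6
j=5: u_5=88/135 ∈ [5/8, 27/32) → index 7
j=6: u_6=103/135 ∈ [5/8, 27/32) → index 7
j=7: u_7=118/135 ∈ [27/32, 1) → index 8
j=8: u_8=133/135 ∈ [27/32, 1) → index 8

2 3 5 5 6 7 7 8 8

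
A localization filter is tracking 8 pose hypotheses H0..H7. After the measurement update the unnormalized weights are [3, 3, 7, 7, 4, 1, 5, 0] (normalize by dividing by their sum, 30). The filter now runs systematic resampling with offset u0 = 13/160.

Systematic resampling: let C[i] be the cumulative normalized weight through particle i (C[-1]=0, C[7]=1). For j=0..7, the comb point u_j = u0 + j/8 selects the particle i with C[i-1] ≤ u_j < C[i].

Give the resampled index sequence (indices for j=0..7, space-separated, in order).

C = [1/10, 1/5, 13/30, 2/3, 4/5, 5/6, 1, 1]
j=0: u_0=13/160 ∈ [0, 1/10) → index 0
j=1: u_1=33/160 ∈ [1/5, 13/30) → index 2
j=2: u_2=53/160 ∈ [1/5, 13/30) → index 2
j=3: u_3=73/160 ∈ [13/30, 2/3) → index 3
j=4: u_4=93/160 ∈ [13/30, 2/3) → index 3
j=5: u_5=113/160 ∈ [2/3, 4/5) → index 4
j=6: u_6=133/160 ∈ [4/5, 5/6) → index 5
j=7: u_7=153/160 ∈ [5/6, 1) → index 6

0 2 2 3 3 4 5 6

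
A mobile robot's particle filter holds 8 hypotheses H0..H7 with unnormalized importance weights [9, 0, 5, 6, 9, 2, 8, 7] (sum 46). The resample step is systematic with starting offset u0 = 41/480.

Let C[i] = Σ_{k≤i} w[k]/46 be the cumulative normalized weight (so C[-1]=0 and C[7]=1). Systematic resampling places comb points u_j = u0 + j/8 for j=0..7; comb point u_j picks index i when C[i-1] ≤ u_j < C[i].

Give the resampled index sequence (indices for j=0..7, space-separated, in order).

0 2 3 4 4 6 6 7

C = [9/46, 9/46, 7/23, 10/23, 29/46, 31/46, 39/46, 1]
j=0: u_0=41/480 ∈ [0, 9/46) → index 0
j=1: u_1=101/480 ∈ [9/46, 7/23) → index 2
j=2: u_2=161/480 ∈ [7/23, 10/23) → index 3
j=3: u_3=221/480 ∈ [10/23, 29/46) → index 4
j=4: u_4=281/480 ∈ [10/23, 29/46) → index 4
j=5: u_5=341/480 ∈ [31/46, 39/46) → index 6
j=6: u_6=401/480 ∈ [31/46, 39/46) → index 6
j=7: u_7=461/480 ∈ [39/46, 1) → index 7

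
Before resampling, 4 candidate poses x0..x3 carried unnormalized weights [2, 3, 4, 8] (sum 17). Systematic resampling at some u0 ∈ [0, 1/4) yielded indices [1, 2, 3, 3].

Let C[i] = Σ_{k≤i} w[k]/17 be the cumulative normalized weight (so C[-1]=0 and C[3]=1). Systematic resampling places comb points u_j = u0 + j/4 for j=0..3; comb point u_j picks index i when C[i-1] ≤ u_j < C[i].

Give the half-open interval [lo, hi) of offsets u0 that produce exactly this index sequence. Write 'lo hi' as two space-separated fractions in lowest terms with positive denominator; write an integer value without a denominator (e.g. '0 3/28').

2/17 1/4

C = [2/17, 5/17, 9/17, 1]
j=0 picked index 1: u0 ∈ [2/17, 5/17)
j=1 picked index 2: u0 ∈ [3/68, 19/68)
j=2 picked index 3: u0 ∈ [1/34, 1/2)
j=3 picked index 3: u0 ∈ [-15/68, 1/4)
intersection: [2/17, 1/4)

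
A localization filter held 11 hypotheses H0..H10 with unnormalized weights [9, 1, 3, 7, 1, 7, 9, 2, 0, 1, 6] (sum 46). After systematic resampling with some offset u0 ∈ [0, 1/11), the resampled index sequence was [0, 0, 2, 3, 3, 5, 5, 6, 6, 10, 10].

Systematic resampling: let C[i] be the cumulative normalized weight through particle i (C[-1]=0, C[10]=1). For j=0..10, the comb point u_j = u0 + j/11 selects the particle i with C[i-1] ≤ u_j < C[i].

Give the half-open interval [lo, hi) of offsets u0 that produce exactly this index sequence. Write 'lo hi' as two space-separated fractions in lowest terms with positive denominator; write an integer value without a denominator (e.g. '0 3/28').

C = [9/46, 5/23, 13/46, 10/23, 21/46, 14/23, 37/46, 39/46, 39/46, 20/23, 1]
j=0 picked index 0: u0 ∈ [0, 9/46)
j=1 picked index 0: u0 ∈ [-1/11, 53/506)
j=2 picked index 2: u0 ∈ [9/253, 51/506)
j=3 picked index 3: u0 ∈ [5/506, 41/253)
j=4 picked index 3: u0 ∈ [-41/506, 18/253)
j=5 picked index 5: u0 ∈ [1/506, 39/253)
j=6 picked index 5: u0 ∈ [-45/506, 16/253)
j=7 picked index 6: u0 ∈ [-7/253, 85/506)
j=8 picked index 6: u0 ∈ [-30/253, 39/506)
j=9 picked index 10: u0 ∈ [13/253, 2/11)
j=10 picked index 10: u0 ∈ [-10/253, 1/11)
intersection: [13/253, 16/253)

13/253 16/253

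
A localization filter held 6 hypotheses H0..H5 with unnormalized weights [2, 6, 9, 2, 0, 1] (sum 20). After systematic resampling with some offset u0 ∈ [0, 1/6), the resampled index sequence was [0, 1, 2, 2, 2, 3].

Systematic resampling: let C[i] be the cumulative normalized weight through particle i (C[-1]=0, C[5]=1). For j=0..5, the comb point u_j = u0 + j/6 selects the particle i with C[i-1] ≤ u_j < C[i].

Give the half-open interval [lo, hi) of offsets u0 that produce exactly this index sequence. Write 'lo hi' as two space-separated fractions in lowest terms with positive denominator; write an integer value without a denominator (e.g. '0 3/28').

1/15 1/10

C = [1/10, 2/5, 17/20, 19/20, 19/20, 1]
j=0 picked index 0: u0 ∈ [0, 1/10)
j=1 picked index 1: u0 ∈ [-1/15, 7/30)
j=2 picked index 2: u0 ∈ [1/15, 31/60)
j=3 picked index 2: u0 ∈ [-1/10, 7/20)
j=4 picked index 2: u0 ∈ [-4/15, 11/60)
j=5 picked index 3: u0 ∈ [1/60, 7/60)
intersection: [1/15, 1/10)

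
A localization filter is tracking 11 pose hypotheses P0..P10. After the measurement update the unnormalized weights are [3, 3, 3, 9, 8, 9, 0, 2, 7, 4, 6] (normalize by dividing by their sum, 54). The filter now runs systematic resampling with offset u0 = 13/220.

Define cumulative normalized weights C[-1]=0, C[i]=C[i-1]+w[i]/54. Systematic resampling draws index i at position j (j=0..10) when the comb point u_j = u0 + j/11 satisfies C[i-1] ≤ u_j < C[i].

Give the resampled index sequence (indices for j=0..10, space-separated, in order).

1 2 3 3 4 5 5 8 8 9 10

C = [1/18, 1/9, 1/6, 1/3, 13/27, 35/54, 35/54, 37/54, 22/27, 8/9, 1]
j=0: u_0=13/220 ∈ [1/18, 1/9) → index 1
j=1: u_1=3/20 ∈ [1/9, 1/6) → index 2
j=2: u_2=53/220 ∈ [1/6, 1/3) → index 3
j=3: u_3=73/220 ∈ [1/6, 1/3) → index 3
j=4: u_4=93/220 ∈ [1/3, 13/27) → index 4
j=5: u_5=113/220 ∈ [13/27, 35/54) → index 5
j=6: u_6=133/220 ∈ [13/27, 35/54) → index 5
j=7: u_7=153/220 ∈ [37/54, 22/27) → index 8
j=8: u_8=173/220 ∈ [37/54, 22/27) → index 8
j=9: u_9=193/220 ∈ [22/27, 8/9) → index 9
j=10: u_10=213/220 ∈ [8/9, 1) → index 10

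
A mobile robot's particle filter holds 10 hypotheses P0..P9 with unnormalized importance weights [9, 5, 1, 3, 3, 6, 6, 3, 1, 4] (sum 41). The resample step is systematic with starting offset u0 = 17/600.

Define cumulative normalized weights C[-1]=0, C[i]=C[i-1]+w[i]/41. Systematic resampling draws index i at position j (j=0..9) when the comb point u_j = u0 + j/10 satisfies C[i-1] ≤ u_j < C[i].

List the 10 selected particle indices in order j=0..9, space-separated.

C = [9/41, 14/41, 15/41, 18/41, 21/41, 27/41, 33/41, 36/41, 37/41, 1]
j=0: u_0=17/600 ∈ [0, 9/41) → index 0
j=1: u_1=77/600 ∈ [0, 9/41) → index 0
j=2: u_2=137/600 ∈ [9/41, 14/41) → index 1
j=3: u_3=197/600 ∈ [9/41, 14/41) → index 1
j=4: u_4=257/600 ∈ [15/41, 18/41) → index 3
j=5: u_5=317/600 ∈ [21/41, 27/41) → index 5
j=6: u_6=377/600 ∈ [21/41, 27/41) → index 5
j=7: u_7=437/600 ∈ [27/41, 33/41) → index 6
j=8: u_8=497/600 ∈ [33/41, 36/41) → index 7
j=9: u_9=557/600 ∈ [37/41, 1) → index 9

0 0 1 1 3 5 5 6 7 9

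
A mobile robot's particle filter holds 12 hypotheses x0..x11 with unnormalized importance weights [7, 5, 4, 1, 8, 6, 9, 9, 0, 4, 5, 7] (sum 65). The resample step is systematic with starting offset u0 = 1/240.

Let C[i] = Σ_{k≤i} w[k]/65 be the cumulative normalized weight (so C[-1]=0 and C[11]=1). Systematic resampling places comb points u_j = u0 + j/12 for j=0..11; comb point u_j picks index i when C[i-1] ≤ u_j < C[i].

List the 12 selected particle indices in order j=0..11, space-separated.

C = [7/65, 12/65, 16/65, 17/65, 5/13, 31/65, 8/13, 49/65, 49/65, 53/65, 58/65, 1]
j=0: u_0=1/240 ∈ [0, 7/65) → index 0
j=1: u_1=7/80 ∈ [0, 7/65) → index 0
j=2: u_2=41/240 ∈ [7/65, 12/65) → index 1
j=3: u_3=61/240 ∈ [16/65, 17/65) → index 3
j=4: u_4=27/80 ∈ [17/65, 5/13) → index 4
j=5: u_5=101/240 ∈ [5/13, 31/65) → index 5
j=6: u_6=121/240 ∈ [31/65, 8/13) → index 6
j=7: u_7=47/80 ∈ [31/65, 8/13) → index 6
j=8: u_8=161/240 ∈ [8/13, 49/65) → index 7
j=9: u_9=181/240 ∈ [49/65, 53/65) → index 9
j=10: u_10=67/80 ∈ [53/65, 58/65) → index 10
j=11: u_11=221/240 ∈ [58/65, 1) → index 11

0 0 1 3 4 5 6 6 7 9 10 11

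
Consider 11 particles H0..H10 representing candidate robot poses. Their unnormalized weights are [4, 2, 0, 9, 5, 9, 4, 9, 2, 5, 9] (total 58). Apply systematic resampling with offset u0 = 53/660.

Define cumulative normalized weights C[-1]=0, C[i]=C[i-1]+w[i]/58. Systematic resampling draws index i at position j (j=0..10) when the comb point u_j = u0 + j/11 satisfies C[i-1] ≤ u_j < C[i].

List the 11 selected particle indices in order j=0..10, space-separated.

C = [2/29, 3/29, 3/29, 15/58, 10/29, 1/2, 33/58, 21/29, 22/29, 49/58, 1]
j=0: u_0=53/660 ∈ [2/29, 3/29) → index 1
j=1: u_1=113/660 ∈ [3/29, 15/58) → index 3
j=2: u_2=173/660 ∈ [15/58, 10/29) → index 4
j=3: u_3=233/660 ∈ [10/29, 1/2) → index 5
j=4: u_4=293/660 ∈ [10/29, 1/2) → index 5
j=5: u_5=353/660 ∈ [1/2, 33/58) → index 6
j=6: u_6=413/660 ∈ [33/58, 21/29) → index 7
j=7: u_7=43/60 ∈ [33/58, 21/29) → index 7
j=8: u_8=533/660 ∈ [22/29, 49/58) → index 9
j=9: u_9=593/660 ∈ [49/58, 1) → index 10
j=10: u_10=653/660 ∈ [49/58, 1) → index 10

1 3 4 5 5 6 7 7 9 10 10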